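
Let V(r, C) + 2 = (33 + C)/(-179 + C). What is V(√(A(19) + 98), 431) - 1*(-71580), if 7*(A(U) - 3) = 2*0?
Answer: 4509530/63 ≈ 71580.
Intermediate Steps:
A(U) = 3 (A(U) = 3 + (2*0)/7 = 3 + (⅐)*0 = 3 + 0 = 3)
V(r, C) = -2 + (33 + C)/(-179 + C)
V(√(A(19) + 98), 431) - 1*(-71580) = (391 - 1*431)/(-179 + 431) - 1*(-71580) = (391 - 431)/252 + 71580 = (1/252)*(-40) + 71580 = -10/63 + 71580 = 4509530/63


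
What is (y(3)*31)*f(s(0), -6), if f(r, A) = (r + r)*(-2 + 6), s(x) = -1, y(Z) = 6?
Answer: -1488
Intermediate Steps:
f(r, A) = 8*r (f(r, A) = (2*r)*4 = 8*r)
(y(3)*31)*f(s(0), -6) = (6*31)*(8*(-1)) = 186*(-8) = -1488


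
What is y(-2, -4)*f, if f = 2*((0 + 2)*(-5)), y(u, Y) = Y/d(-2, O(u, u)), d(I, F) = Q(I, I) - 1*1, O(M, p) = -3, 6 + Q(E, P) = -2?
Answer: -80/9 ≈ -8.8889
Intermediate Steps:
Q(E, P) = -8 (Q(E, P) = -6 - 2 = -8)
d(I, F) = -9 (d(I, F) = -8 - 1*1 = -8 - 1 = -9)
y(u, Y) = -Y/9 (y(u, Y) = Y/(-9) = Y*(-⅑) = -Y/9)
f = -20 (f = 2*(2*(-5)) = 2*(-10) = -20)
y(-2, -4)*f = -⅑*(-4)*(-20) = (4/9)*(-20) = -80/9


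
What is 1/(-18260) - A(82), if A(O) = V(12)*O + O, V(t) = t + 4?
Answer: -25454441/18260 ≈ -1394.0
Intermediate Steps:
V(t) = 4 + t
A(O) = 17*O (A(O) = (4 + 12)*O + O = 16*O + O = 17*O)
1/(-18260) - A(82) = 1/(-18260) - 17*82 = -1/18260 - 1*1394 = -1/18260 - 1394 = -25454441/18260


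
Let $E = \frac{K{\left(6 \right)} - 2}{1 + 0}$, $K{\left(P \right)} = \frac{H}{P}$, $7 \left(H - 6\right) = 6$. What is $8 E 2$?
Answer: $- \frac{96}{7} \approx -13.714$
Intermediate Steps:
$H = \frac{48}{7}$ ($H = 6 + \frac{1}{7} \cdot 6 = 6 + \frac{6}{7} = \frac{48}{7} \approx 6.8571$)
$K{\left(P \right)} = \frac{48}{7 P}$
$E = - \frac{6}{7}$ ($E = \frac{\frac{48}{7 \cdot 6} - 2}{1 + 0} = \frac{\frac{48}{7} \cdot \frac{1}{6} - 2}{1} = \left(\frac{8}{7} - 2\right) 1 = \left(- \frac{6}{7}\right) 1 = - \frac{6}{7} \approx -0.85714$)
$8 E 2 = 8 \left(- \frac{6}{7}\right) 2 = \left(- \frac{48}{7}\right) 2 = - \frac{96}{7}$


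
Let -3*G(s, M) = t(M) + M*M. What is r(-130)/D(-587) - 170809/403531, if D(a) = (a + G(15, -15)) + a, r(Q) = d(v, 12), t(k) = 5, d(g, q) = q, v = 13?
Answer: -163850621/378512078 ≈ -0.43288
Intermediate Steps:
G(s, M) = -5/3 - M**2/3 (G(s, M) = -(5 + M*M)/3 = -(5 + M**2)/3 = -5/3 - M**2/3)
r(Q) = 12
D(a) = -230/3 + 2*a (D(a) = (a + (-5/3 - 1/3*(-15)**2)) + a = (a + (-5/3 - 1/3*225)) + a = (a + (-5/3 - 75)) + a = (a - 230/3) + a = (-230/3 + a) + a = -230/3 + 2*a)
r(-130)/D(-587) - 170809/403531 = 12/(-230/3 + 2*(-587)) - 170809/403531 = 12/(-230/3 - 1174) - 170809*1/403531 = 12/(-3752/3) - 170809/403531 = 12*(-3/3752) - 170809/403531 = -9/938 - 170809/403531 = -163850621/378512078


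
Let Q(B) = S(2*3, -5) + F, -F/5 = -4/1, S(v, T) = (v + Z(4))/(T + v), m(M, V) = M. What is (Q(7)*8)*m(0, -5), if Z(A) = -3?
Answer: 0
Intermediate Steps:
S(v, T) = (-3 + v)/(T + v) (S(v, T) = (v - 3)/(T + v) = (-3 + v)/(T + v))
F = 20 (F = -5*(-4)/1 = -5*(-4) = 20)
Q(B) = 23 (Q(B) = (-3 + 2*3)/(-5 + 2*3) + 20 = (-3 + 6)/(-5 + 6) + 20 = 3/1 + 20 = 1*3 + 20 = 3 + 20 = 23)
(Q(7)*8)*m(0, -5) = (23*8)*0 = 184*0 = 0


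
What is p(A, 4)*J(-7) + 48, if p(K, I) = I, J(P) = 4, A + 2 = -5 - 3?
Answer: 64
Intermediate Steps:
A = -10 (A = -2 + (-5 - 3) = -2 - 8 = -10)
p(A, 4)*J(-7) + 48 = 4*4 + 48 = 16 + 48 = 64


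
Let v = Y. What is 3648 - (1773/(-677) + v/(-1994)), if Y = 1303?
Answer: 4928991317/1349938 ≈ 3651.3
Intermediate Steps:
v = 1303
3648 - (1773/(-677) + v/(-1994)) = 3648 - (1773/(-677) + 1303/(-1994)) = 3648 - (1773*(-1/677) + 1303*(-1/1994)) = 3648 - (-1773/677 - 1303/1994) = 3648 - 1*(-4417493/1349938) = 3648 + 4417493/1349938 = 4928991317/1349938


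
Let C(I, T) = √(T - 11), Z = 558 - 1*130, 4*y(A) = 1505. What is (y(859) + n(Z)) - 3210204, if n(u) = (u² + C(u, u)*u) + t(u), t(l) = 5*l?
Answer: -12098015/4 + 428*√417 ≈ -3.0158e+6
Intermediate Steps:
y(A) = 1505/4 (y(A) = (¼)*1505 = 1505/4)
Z = 428 (Z = 558 - 130 = 428)
C(I, T) = √(-11 + T)
n(u) = u² + 5*u + u*√(-11 + u) (n(u) = (u² + √(-11 + u)*u) + 5*u = (u² + u*√(-11 + u)) + 5*u = u² + 5*u + u*√(-11 + u))
(y(859) + n(Z)) - 3210204 = (1505/4 + 428*(5 + 428 + √(-11 + 428))) - 3210204 = (1505/4 + 428*(5 + 428 + √417)) - 3210204 = (1505/4 + 428*(433 + √417)) - 3210204 = (1505/4 + (185324 + 428*√417)) - 3210204 = (742801/4 + 428*√417) - 3210204 = -12098015/4 + 428*√417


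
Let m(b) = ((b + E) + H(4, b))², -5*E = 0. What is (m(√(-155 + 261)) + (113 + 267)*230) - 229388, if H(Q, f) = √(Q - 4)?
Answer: -141882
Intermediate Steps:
E = 0 (E = -⅕*0 = 0)
H(Q, f) = √(-4 + Q)
m(b) = b² (m(b) = ((b + 0) + √(-4 + 4))² = (b + √0)² = (b + 0)² = b²)
(m(√(-155 + 261)) + (113 + 267)*230) - 229388 = ((√(-155 + 261))² + (113 + 267)*230) - 229388 = ((√106)² + 380*230) - 229388 = (106 + 87400) - 229388 = 87506 - 229388 = -141882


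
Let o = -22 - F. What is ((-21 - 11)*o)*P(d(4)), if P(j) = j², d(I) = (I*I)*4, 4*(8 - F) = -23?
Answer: 4685824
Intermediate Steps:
F = 55/4 (F = 8 - ¼*(-23) = 8 + 23/4 = 55/4 ≈ 13.750)
o = -143/4 (o = -22 - 1*55/4 = -22 - 55/4 = -143/4 ≈ -35.750)
d(I) = 4*I² (d(I) = I²*4 = 4*I²)
((-21 - 11)*o)*P(d(4)) = ((-21 - 11)*(-143/4))*(4*4²)² = (-32*(-143/4))*(4*16)² = 1144*64² = 1144*4096 = 4685824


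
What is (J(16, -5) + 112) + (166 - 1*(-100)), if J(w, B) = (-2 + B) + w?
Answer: 387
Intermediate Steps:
J(w, B) = -2 + B + w
(J(16, -5) + 112) + (166 - 1*(-100)) = ((-2 - 5 + 16) + 112) + (166 - 1*(-100)) = (9 + 112) + (166 + 100) = 121 + 266 = 387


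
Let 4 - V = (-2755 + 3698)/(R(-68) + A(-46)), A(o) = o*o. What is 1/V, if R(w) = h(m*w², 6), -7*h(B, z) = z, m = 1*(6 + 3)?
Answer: 14806/52623 ≈ 0.28136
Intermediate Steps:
m = 9 (m = 1*9 = 9)
A(o) = o²
h(B, z) = -z/7
R(w) = -6/7 (R(w) = -⅐*6 = -6/7)
V = 52623/14806 (V = 4 - (-2755 + 3698)/(-6/7 + (-46)²) = 4 - 943/(-6/7 + 2116) = 4 - 943/14806/7 = 4 - 943*7/14806 = 4 - 1*6601/14806 = 4 - 6601/14806 = 52623/14806 ≈ 3.5542)
1/V = 1/(52623/14806) = 14806/52623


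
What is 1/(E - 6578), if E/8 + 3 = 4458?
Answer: 1/29062 ≈ 3.4409e-5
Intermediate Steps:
E = 35640 (E = -24 + 8*4458 = -24 + 35664 = 35640)
1/(E - 6578) = 1/(35640 - 6578) = 1/29062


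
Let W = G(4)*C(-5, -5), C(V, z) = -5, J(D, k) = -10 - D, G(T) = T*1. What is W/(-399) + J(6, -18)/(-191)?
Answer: 10204/76209 ≈ 0.13389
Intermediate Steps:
G(T) = T
W = -20 (W = 4*(-5) = -20)
W/(-399) + J(6, -18)/(-191) = -20/(-399) + (-10 - 1*6)/(-191) = -20*(-1/399) + (-10 - 6)*(-1/191) = 20/399 - 16*(-1/191) = 20/399 + 16/191 = 10204/76209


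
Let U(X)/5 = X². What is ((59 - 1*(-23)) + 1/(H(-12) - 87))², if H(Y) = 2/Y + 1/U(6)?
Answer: 1654613997124/246144721 ≈ 6722.1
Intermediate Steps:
U(X) = 5*X²
H(Y) = 1/180 + 2/Y (H(Y) = 2/Y + 1/(5*6²) = 2/Y + 1/(5*36) = 2/Y + 1/180 = 1/180 + 2/Y)
((59 - 1*(-23)) + 1/(H(-12) - 87))² = ((59 - 1*(-23)) + 1/((1/180)*(360 - 12)/(-12) - 87))² = ((59 + 23) + 1/((1/180)*(-1/12)*348 - 87))² = (82 + 1/(-29/180 - 87))² = (82 + 1/(-15689/180))² = (82 - 180/15689)² = (1286318/15689)² = 1654613997124/246144721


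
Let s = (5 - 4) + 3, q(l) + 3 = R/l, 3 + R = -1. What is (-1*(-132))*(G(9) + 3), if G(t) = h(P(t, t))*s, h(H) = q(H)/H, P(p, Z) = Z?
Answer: 5236/27 ≈ 193.93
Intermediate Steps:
R = -4 (R = -3 - 1 = -4)
q(l) = -3 - 4/l
h(H) = (-3 - 4/H)/H
s = 4 (s = 1 + 3 = 4)
G(t) = 4*(-4 - 3*t)/t² (G(t) = ((-4 - 3*t)/t²)*4 = 4*(-4 - 3*t)/t²)
(-1*(-132))*(G(9) + 3) = (-1*(-132))*(4*(-4 - 3*9)/9² + 3) = 132*(4*(1/81)*(-4 - 27) + 3) = 132*(4*(1/81)*(-31) + 3) = 132*(-124/81 + 3) = 132*(119/81) = 5236/27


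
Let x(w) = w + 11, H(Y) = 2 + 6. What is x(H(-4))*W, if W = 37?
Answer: 703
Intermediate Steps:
H(Y) = 8
x(w) = 11 + w
x(H(-4))*W = (11 + 8)*37 = 19*37 = 703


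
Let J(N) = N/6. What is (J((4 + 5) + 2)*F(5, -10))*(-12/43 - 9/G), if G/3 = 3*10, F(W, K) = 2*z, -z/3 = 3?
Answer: 5379/430 ≈ 12.509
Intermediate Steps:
z = -9 (z = -3*3 = -9)
F(W, K) = -18 (F(W, K) = 2*(-9) = -18)
G = 90 (G = 3*(3*10) = 3*30 = 90)
J(N) = N/6 (J(N) = N*(⅙) = N/6)
(J((4 + 5) + 2)*F(5, -10))*(-12/43 - 9/G) = ((((4 + 5) + 2)/6)*(-18))*(-12/43 - 9/90) = (((9 + 2)/6)*(-18))*(-12*1/43 - 9*1/90) = (((⅙)*11)*(-18))*(-12/43 - ⅒) = ((11/6)*(-18))*(-163/430) = -33*(-163/430) = 5379/430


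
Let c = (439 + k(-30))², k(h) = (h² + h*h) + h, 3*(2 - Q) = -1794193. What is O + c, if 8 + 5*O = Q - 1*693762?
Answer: 72908104/15 ≈ 4.8605e+6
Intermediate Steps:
Q = 1794199/3 (Q = 2 - ⅓*(-1794193) = 2 + 1794193/3 = 1794199/3 ≈ 5.9807e+5)
k(h) = h + 2*h² (k(h) = (h² + h²) + h = 2*h² + h = h + 2*h²)
O = -287111/15 (O = -8/5 + (1794199/3 - 1*693762)/5 = -8/5 + (1794199/3 - 693762)/5 = -8/5 + (⅕)*(-287087/3) = -8/5 - 287087/15 = -287111/15 ≈ -19141.)
c = 4879681 (c = (439 - 30*(1 + 2*(-30)))² = (439 - 30*(1 - 60))² = (439 - 30*(-59))² = (439 + 1770)² = 2209² = 4879681)
O + c = -287111/15 + 4879681 = 72908104/15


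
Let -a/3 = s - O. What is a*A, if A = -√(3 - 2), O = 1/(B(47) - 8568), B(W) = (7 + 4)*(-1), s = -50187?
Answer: -1291662816/8579 ≈ -1.5056e+5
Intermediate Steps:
B(W) = -11 (B(W) = 11*(-1) = -11)
O = -1/8579 (O = 1/(-11 - 8568) = 1/(-8579) = -1/8579 ≈ -0.00011656)
a = 1291662816/8579 (a = -3*(-50187 - 1*(-1/8579)) = -3*(-50187 + 1/8579) = -3*(-430554272/8579) = 1291662816/8579 ≈ 1.5056e+5)
A = -1 (A = -√1 = -1*1 = -1)
a*A = (1291662816/8579)*(-1) = -1291662816/8579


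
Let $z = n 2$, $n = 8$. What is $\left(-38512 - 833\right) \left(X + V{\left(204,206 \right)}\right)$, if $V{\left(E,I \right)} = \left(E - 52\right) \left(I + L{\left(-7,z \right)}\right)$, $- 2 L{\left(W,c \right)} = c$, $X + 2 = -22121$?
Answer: $-313697685$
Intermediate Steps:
$X = -22123$ ($X = -2 - 22121 = -22123$)
$z = 16$ ($z = 8 \cdot 2 = 16$)
$L{\left(W,c \right)} = - \frac{c}{2}$
$V{\left(E,I \right)} = \left(-52 + E\right) \left(-8 + I\right)$ ($V{\left(E,I \right)} = \left(E - 52\right) \left(I - 8\right) = \left(-52 + E\right) \left(I - 8\right) = \left(-52 + E\right) \left(-8 + I\right)$)
$\left(-38512 - 833\right) \left(X + V{\left(204,206 \right)}\right) = \left(-38512 - 833\right) \left(-22123 + \left(416 - 10712 - 1632 + 204 \cdot 206\right)\right) = - 39345 \left(-22123 + \left(416 - 10712 - 1632 + 42024\right)\right) = - 39345 \left(-22123 + 30096\right) = \left(-39345\right) 7973 = -313697685$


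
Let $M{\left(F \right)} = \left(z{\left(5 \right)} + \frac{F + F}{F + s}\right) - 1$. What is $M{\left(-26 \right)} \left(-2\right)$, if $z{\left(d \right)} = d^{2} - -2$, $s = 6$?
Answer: $- \frac{286}{5} \approx -57.2$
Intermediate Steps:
$z{\left(d \right)} = 2 + d^{2}$ ($z{\left(d \right)} = d^{2} + 2 = 2 + d^{2}$)
$M{\left(F \right)} = 26 + \frac{2 F}{6 + F}$ ($M{\left(F \right)} = \left(\left(2 + 5^{2}\right) + \frac{F + F}{F + 6}\right) - 1 = \left(\left(2 + 25\right) + \frac{2 F}{6 + F}\right) - 1 = \left(27 + \frac{2 F}{6 + F}\right) - 1 = 26 + \frac{2 F}{6 + F}$)
$M{\left(-26 \right)} \left(-2\right) = \frac{4 \left(39 + 7 \left(-26\right)\right)}{6 - 26} \left(-2\right) = \frac{4 \left(39 - 182\right)}{-20} \left(-2\right) = 4 \left(- \frac{1}{20}\right) \left(-143\right) \left(-2\right) = \frac{143}{5} \left(-2\right) = - \frac{286}{5}$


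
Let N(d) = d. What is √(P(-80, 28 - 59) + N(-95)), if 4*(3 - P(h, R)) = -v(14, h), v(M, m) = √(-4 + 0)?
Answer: √(-368 + 2*I)/2 ≈ 0.026064 + 9.5917*I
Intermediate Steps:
v(M, m) = 2*I (v(M, m) = √(-4) = 2*I)
P(h, R) = 3 + I/2 (P(h, R) = 3 - (-1)*2*I/4 = 3 - (-1)*I/2 = 3 + I/2)
√(P(-80, 28 - 59) + N(-95)) = √((3 + I/2) - 95) = √(-92 + I/2)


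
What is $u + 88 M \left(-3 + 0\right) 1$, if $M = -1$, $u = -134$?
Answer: $130$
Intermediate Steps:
$u + 88 M \left(-3 + 0\right) 1 = -134 + 88 - (-3 + 0) 1 = -134 + 88 \left(-1\right) \left(-3\right) 1 = -134 + 88 \cdot 3 \cdot 1 = -134 + 88 \cdot 3 = -134 + 264 = 130$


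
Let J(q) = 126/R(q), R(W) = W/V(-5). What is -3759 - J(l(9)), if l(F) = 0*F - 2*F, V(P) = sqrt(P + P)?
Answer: -3759 + 7*I*sqrt(10) ≈ -3759.0 + 22.136*I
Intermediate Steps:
V(P) = sqrt(2)*sqrt(P) (V(P) = sqrt(2*P) = sqrt(2)*sqrt(P))
l(F) = -2*F (l(F) = 0 - 2*F = -2*F)
R(W) = -I*W*sqrt(10)/10 (R(W) = W/((sqrt(2)*sqrt(-5))) = W/((sqrt(2)*(I*sqrt(5)))) = W/((I*sqrt(10))) = W*(-I*sqrt(10)/10) = -I*W*sqrt(10)/10)
J(q) = 126*I*sqrt(10)/q (J(q) = 126/((-I*q*sqrt(10)/10)) = 126*(I*sqrt(10)/q) = 126*I*sqrt(10)/q)
-3759 - J(l(9)) = -3759 - 126*I*sqrt(10)/((-2*9)) = -3759 - 126*I*sqrt(10)/(-18) = -3759 - 126*I*sqrt(10)*(-1)/18 = -3759 - (-7)*I*sqrt(10) = -3759 + 7*I*sqrt(10)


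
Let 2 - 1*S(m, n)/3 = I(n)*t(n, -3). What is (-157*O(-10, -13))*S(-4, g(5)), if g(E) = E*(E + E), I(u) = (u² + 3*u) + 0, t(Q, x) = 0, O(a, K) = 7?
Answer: -6594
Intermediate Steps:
I(u) = u² + 3*u
g(E) = 2*E² (g(E) = E*(2*E) = 2*E²)
S(m, n) = 6 (S(m, n) = 6 - 3*n*(3 + n)*0 = 6 - 3*0 = 6 + 0 = 6)
(-157*O(-10, -13))*S(-4, g(5)) = -157*7*6 = -1099*6 = -6594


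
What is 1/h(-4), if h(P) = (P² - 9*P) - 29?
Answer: 1/23 ≈ 0.043478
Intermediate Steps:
h(P) = -29 + P² - 9*P
1/h(-4) = 1/(-29 + (-4)² - 9*(-4)) = 1/(-29 + 16 + 36) = 1/23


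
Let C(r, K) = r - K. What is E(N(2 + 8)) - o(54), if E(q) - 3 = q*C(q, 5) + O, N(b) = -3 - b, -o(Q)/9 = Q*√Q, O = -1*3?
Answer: 234 + 1458*√6 ≈ 3805.4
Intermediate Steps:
O = -3
o(Q) = -9*Q^(3/2) (o(Q) = -9*Q*√Q = -9*Q^(3/2))
E(q) = q*(-5 + q) (E(q) = 3 + (q*(q - 1*5) - 3) = 3 + (q*(q - 5) - 3) = 3 + (q*(-5 + q) - 3) = 3 + (-3 + q*(-5 + q)) = q*(-5 + q))
E(N(2 + 8)) - o(54) = (-3 - (2 + 8))*(-5 + (-3 - (2 + 8))) - (-9)*54^(3/2) = (-3 - 1*10)*(-5 + (-3 - 1*10)) - (-9)*162*√6 = (-3 - 10)*(-5 + (-3 - 10)) - (-1458)*√6 = -13*(-5 - 13) + 1458*√6 = -13*(-18) + 1458*√6 = 234 + 1458*√6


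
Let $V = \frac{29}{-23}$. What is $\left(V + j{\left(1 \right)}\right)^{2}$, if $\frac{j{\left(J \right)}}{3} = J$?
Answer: $\frac{1600}{529} \approx 3.0246$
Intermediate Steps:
$j{\left(J \right)} = 3 J$
$V = - \frac{29}{23}$ ($V = 29 \left(- \frac{1}{23}\right) = - \frac{29}{23} \approx -1.2609$)
$\left(V + j{\left(1 \right)}\right)^{2} = \left(- \frac{29}{23} + 3 \cdot 1\right)^{2} = \left(- \frac{29}{23} + 3\right)^{2} = \left(\frac{40}{23}\right)^{2} = \frac{1600}{529}$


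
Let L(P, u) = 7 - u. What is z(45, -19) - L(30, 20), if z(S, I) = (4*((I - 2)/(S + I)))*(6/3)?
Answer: 85/13 ≈ 6.5385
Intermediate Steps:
z(S, I) = 8*(-2 + I)/(I + S) (z(S, I) = (4*((-2 + I)/(I + S)))*(6*(1/3)) = (4*((-2 + I)/(I + S)))*2 = (4*(-2 + I)/(I + S))*2 = 8*(-2 + I)/(I + S))
z(45, -19) - L(30, 20) = 8*(-2 - 19)/(-19 + 45) - (7 - 1*20) = 8*(-21)/26 - (7 - 20) = 8*(1/26)*(-21) - 1*(-13) = -84/13 + 13 = 85/13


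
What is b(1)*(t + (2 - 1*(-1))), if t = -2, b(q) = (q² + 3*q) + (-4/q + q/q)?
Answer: 1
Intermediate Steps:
b(q) = 1 + q² - 4/q + 3*q (b(q) = (q² + 3*q) + (-4/q + 1) = (q² + 3*q) + (1 - 4/q) = 1 + q² - 4/q + 3*q)
b(1)*(t + (2 - 1*(-1))) = (1 + 1² - 4/1 + 3*1)*(-2 + (2 - 1*(-1))) = (1 + 1 - 4*1 + 3)*(-2 + (2 + 1)) = (1 + 1 - 4 + 3)*(-2 + 3) = 1*1 = 1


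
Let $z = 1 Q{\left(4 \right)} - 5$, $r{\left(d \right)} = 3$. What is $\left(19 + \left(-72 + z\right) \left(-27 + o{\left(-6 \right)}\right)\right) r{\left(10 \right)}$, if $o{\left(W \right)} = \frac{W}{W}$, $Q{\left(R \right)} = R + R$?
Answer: $5439$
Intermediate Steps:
$Q{\left(R \right)} = 2 R$
$o{\left(W \right)} = 1$
$z = 3$ ($z = 1 \cdot 2 \cdot 4 - 5 = 1 \cdot 8 - 5 = 8 - 5 = 3$)
$\left(19 + \left(-72 + z\right) \left(-27 + o{\left(-6 \right)}\right)\right) r{\left(10 \right)} = \left(19 + \left(-72 + 3\right) \left(-27 + 1\right)\right) 3 = \left(19 - -1794\right) 3 = \left(19 + 1794\right) 3 = 1813 \cdot 3 = 5439$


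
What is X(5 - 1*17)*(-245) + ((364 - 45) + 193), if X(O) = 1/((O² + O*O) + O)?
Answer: 141067/276 ≈ 511.11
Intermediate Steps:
X(O) = 1/(O + 2*O²) (X(O) = 1/((O² + O²) + O) = 1/(2*O² + O) = 1/(O + 2*O²))
X(5 - 1*17)*(-245) + ((364 - 45) + 193) = (1/((5 - 1*17)*(1 + 2*(5 - 1*17))))*(-245) + ((364 - 45) + 193) = (1/((5 - 17)*(1 + 2*(5 - 17))))*(-245) + (319 + 193) = (1/((-12)*(1 + 2*(-12))))*(-245) + 512 = -1/(12*(1 - 24))*(-245) + 512 = -1/12/(-23)*(-245) + 512 = -1/12*(-1/23)*(-245) + 512 = (1/276)*(-245) + 512 = -245/276 + 512 = 141067/276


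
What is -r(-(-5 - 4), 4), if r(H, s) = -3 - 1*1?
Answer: 4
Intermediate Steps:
r(H, s) = -4 (r(H, s) = -3 - 1 = -4)
-r(-(-5 - 4), 4) = -(-4) = -1*(-4) = 4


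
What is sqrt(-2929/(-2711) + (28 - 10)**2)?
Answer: sqrt(2389185323)/2711 ≈ 18.030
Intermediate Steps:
sqrt(-2929/(-2711) + (28 - 10)**2) = sqrt(-2929*(-1/2711) + 18**2) = sqrt(2929/2711 + 324) = sqrt(881293/2711) = sqrt(2389185323)/2711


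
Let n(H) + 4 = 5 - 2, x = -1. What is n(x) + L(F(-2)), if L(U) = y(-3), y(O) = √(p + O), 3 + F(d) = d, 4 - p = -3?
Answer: 1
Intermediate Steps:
p = 7 (p = 4 - 1*(-3) = 4 + 3 = 7)
F(d) = -3 + d
y(O) = √(7 + O)
L(U) = 2 (L(U) = √(7 - 3) = √4 = 2)
n(H) = -1 (n(H) = -4 + (5 - 2) = -4 + 3 = -1)
n(x) + L(F(-2)) = -1 + 2 = 1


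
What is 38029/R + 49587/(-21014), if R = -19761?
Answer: -36306737/8474646 ≈ -4.2842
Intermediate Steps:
38029/R + 49587/(-21014) = 38029/(-19761) + 49587/(-21014) = 38029*(-1/19761) + 49587*(-1/21014) = -38029/19761 - 49587/21014 = -36306737/8474646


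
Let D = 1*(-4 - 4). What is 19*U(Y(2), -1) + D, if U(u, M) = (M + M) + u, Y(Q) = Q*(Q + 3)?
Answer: 144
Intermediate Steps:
Y(Q) = Q*(3 + Q)
D = -8 (D = 1*(-8) = -8)
U(u, M) = u + 2*M (U(u, M) = 2*M + u = u + 2*M)
19*U(Y(2), -1) + D = 19*(2*(3 + 2) + 2*(-1)) - 8 = 19*(2*5 - 2) - 8 = 19*(10 - 2) - 8 = 19*8 - 8 = 152 - 8 = 144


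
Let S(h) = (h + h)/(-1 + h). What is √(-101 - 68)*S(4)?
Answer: 104*I/3 ≈ 34.667*I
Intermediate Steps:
S(h) = 2*h/(-1 + h) (S(h) = (2*h)/(-1 + h) = 2*h/(-1 + h))
√(-101 - 68)*S(4) = √(-101 - 68)*(2*4/(-1 + 4)) = √(-169)*(2*4/3) = (13*I)*(2*4*(⅓)) = (13*I)*(8/3) = 104*I/3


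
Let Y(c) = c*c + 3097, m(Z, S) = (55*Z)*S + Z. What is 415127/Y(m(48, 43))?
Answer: 415127/12897693721 ≈ 3.2186e-5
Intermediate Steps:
m(Z, S) = Z + 55*S*Z (m(Z, S) = 55*S*Z + Z = Z + 55*S*Z)
Y(c) = 3097 + c² (Y(c) = c² + 3097 = 3097 + c²)
415127/Y(m(48, 43)) = 415127/(3097 + (48*(1 + 55*43))²) = 415127/(3097 + (48*(1 + 2365))²) = 415127/(3097 + (48*2366)²) = 415127/(3097 + 113568²) = 415127/(3097 + 12897690624) = 415127/12897693721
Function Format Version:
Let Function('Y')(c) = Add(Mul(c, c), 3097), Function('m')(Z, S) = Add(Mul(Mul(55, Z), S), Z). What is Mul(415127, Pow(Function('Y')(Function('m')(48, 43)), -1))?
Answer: Rational(415127, 12897693721) ≈ 3.2186e-5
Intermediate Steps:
Function('m')(Z, S) = Add(Z, Mul(55, S, Z)) (Function('m')(Z, S) = Add(Mul(55, S, Z), Z) = Add(Z, Mul(55, S, Z)))
Function('Y')(c) = Add(3097, Pow(c, 2)) (Function('Y')(c) = Add(Pow(c, 2), 3097) = Add(3097, Pow(c, 2)))
Mul(415127, Pow(Function('Y')(Function('m')(48, 43)), -1)) = Mul(415127, Pow(Add(3097, Pow(Mul(48, Add(1, Mul(55, 43))), 2)), -1)) = Mul(415127, Pow(Add(3097, Pow(Mul(48, Add(1, 2365)), 2)), -1)) = Mul(415127, Pow(Add(3097, Pow(Mul(48, 2366), 2)), -1)) = Mul(415127, Pow(Add(3097, Pow(113568, 2)), -1)) = Mul(415127, Pow(Add(3097, 12897690624), -1)) = Mul(415127, Pow(12897693721, -1)) = Mul(415127, Rational(1, 12897693721)) = Rational(415127, 12897693721)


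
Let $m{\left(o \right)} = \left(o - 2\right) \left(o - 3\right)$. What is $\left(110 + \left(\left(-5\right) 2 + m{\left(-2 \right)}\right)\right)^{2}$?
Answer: $14400$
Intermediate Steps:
$m{\left(o \right)} = \left(-3 + o\right) \left(-2 + o\right)$ ($m{\left(o \right)} = \left(-2 + o\right) \left(-3 + o\right) = \left(-3 + o\right) \left(-2 + o\right)$)
$\left(110 + \left(\left(-5\right) 2 + m{\left(-2 \right)}\right)\right)^{2} = \left(110 + \left(\left(-5\right) 2 + \left(6 + \left(-2\right)^{2} - -10\right)\right)\right)^{2} = \left(110 + \left(-10 + \left(6 + 4 + 10\right)\right)\right)^{2} = \left(110 + \left(-10 + 20\right)\right)^{2} = \left(110 + 10\right)^{2} = 120^{2} = 14400$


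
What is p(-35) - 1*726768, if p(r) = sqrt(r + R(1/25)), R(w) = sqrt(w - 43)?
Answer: -726768 + sqrt(-875 + 5*I*sqrt(1074))/5 ≈ -7.2677e+5 + 5.9417*I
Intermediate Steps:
R(w) = sqrt(-43 + w)
p(r) = sqrt(r + I*sqrt(1074)/5) (p(r) = sqrt(r + sqrt(-43 + 1/25)) = sqrt(r + sqrt(-1074/25)) = sqrt(r + I*sqrt(1074)/5))
p(-35) - 1*726768 = sqrt(25*(-35) + 5*I*sqrt(1074))/5 - 1*726768 = sqrt(-875 + 5*I*sqrt(1074))/5 - 726768 = -726768 + sqrt(-875 + 5*I*sqrt(1074))/5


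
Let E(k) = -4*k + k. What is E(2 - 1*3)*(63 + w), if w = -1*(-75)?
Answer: 414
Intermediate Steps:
w = 75
E(k) = -3*k
E(2 - 1*3)*(63 + w) = (-3*(2 - 1*3))*(63 + 75) = -3*(2 - 3)*138 = -3*(-1)*138 = 3*138 = 414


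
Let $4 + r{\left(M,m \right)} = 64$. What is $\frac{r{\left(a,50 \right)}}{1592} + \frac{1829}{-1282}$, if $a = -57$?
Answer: $- \frac{177178}{127559} \approx -1.389$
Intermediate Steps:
$r{\left(M,m \right)} = 60$ ($r{\left(M,m \right)} = -4 + 64 = 60$)
$\frac{r{\left(a,50 \right)}}{1592} + \frac{1829}{-1282} = \frac{60}{1592} + \frac{1829}{-1282} = 60 \cdot \frac{1}{1592} + 1829 \left(- \frac{1}{1282}\right) = \frac{15}{398} - \frac{1829}{1282} = - \frac{177178}{127559}$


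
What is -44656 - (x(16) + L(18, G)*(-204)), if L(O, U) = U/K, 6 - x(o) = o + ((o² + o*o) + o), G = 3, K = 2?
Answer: -43812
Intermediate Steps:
x(o) = 6 - 2*o - 2*o² (x(o) = 6 - (o + ((o² + o*o) + o)) = 6 - (o + ((o² + o²) + o)) = 6 - (o + (2*o² + o)) = 6 - (o + (o + 2*o²)) = 6 - (2*o + 2*o²) = 6 + (-2*o - 2*o²) = 6 - 2*o - 2*o²)
L(O, U) = U/2
-44656 - (x(16) + L(18, G)*(-204)) = -44656 - ((6 - 2*16 - 2*16²) + ((½)*3)*(-204)) = -44656 - ((6 - 32 - 2*256) + (3/2)*(-204)) = -44656 - ((6 - 32 - 512) - 306) = -44656 - (-538 - 306) = -44656 - 1*(-844) = -44656 + 844 = -43812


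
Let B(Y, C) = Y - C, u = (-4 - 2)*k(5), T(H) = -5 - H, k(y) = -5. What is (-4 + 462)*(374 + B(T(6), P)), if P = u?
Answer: 152514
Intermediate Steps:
u = 30 (u = (-4 - 2)*(-5) = -6*(-5) = 30)
P = 30
(-4 + 462)*(374 + B(T(6), P)) = (-4 + 462)*(374 + ((-5 - 1*6) - 1*30)) = 458*(374 + ((-5 - 6) - 30)) = 458*(374 + (-11 - 30)) = 458*(374 - 41) = 458*333 = 152514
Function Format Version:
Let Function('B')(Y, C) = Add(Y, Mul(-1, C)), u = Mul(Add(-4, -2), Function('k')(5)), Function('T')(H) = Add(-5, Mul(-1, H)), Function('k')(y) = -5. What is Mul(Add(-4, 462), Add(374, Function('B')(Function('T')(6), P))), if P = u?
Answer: 152514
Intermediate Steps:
u = 30 (u = Mul(Add(-4, -2), -5) = Mul(-6, -5) = 30)
P = 30
Mul(Add(-4, 462), Add(374, Function('B')(Function('T')(6), P))) = Mul(Add(-4, 462), Add(374, Add(Add(-5, Mul(-1, 6)), Mul(-1, 30)))) = Mul(458, Add(374, Add(Add(-5, -6), -30))) = Mul(458, Add(374, Add(-11, -30))) = Mul(458, Add(374, -41)) = Mul(458, 333) = 152514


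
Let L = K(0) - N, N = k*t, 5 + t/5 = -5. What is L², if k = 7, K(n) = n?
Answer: 122500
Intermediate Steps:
t = -50 (t = -25 + 5*(-5) = -25 - 25 = -50)
N = -350 (N = 7*(-50) = -350)
L = 350 (L = 0 - 1*(-350) = 0 + 350 = 350)
L² = 350² = 122500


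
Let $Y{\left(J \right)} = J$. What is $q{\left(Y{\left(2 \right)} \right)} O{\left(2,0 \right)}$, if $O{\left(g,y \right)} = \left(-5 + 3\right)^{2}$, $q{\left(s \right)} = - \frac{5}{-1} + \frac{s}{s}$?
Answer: $24$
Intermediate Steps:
$q{\left(s \right)} = 6$ ($q{\left(s \right)} = \left(-5\right) \left(-1\right) + 1 = 5 + 1 = 6$)
$O{\left(g,y \right)} = 4$ ($O{\left(g,y \right)} = \left(-2\right)^{2} = 4$)
$q{\left(Y{\left(2 \right)} \right)} O{\left(2,0 \right)} = 6 \cdot 4 = 24$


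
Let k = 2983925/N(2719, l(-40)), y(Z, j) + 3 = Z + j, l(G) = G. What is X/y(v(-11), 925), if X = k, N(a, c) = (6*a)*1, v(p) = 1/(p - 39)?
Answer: 74598125/376029543 ≈ 0.19838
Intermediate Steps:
v(p) = 1/(-39 + p)
N(a, c) = 6*a
y(Z, j) = -3 + Z + j (y(Z, j) = -3 + (Z + j) = -3 + Z + j)
k = 2983925/16314 (k = 2983925/((6*2719)) = 2983925/16314 ≈ 182.91)
X = 2983925/16314 ≈ 182.91
X/y(v(-11), 925) = 2983925/(16314*(-3 + 1/(-39 - 11) + 925)) = 2983925/(16314*(-3 + 1/(-50) + 925)) = 2983925/(16314*(-3 - 1/50 + 925)) = 2983925/(16314*(46099/50)) = (2983925/16314)*(50/46099) = 74598125/376029543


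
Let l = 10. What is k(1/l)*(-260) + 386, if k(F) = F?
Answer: 360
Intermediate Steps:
k(1/l)*(-260) + 386 = -260/10 + 386 = (⅒)*(-260) + 386 = -26 + 386 = 360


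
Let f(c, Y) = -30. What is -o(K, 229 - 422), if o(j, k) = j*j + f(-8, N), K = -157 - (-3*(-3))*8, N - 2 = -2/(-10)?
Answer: -52411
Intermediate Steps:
N = 11/5 (N = 2 - 2/(-10) = 2 - 2*(-⅒) = 2 + ⅕ = 11/5 ≈ 2.2000)
K = -229 (K = -157 - 9*8 = -157 - 1*72 = -157 - 72 = -229)
o(j, k) = -30 + j² (o(j, k) = j*j - 30 = j² - 30 = -30 + j²)
-o(K, 229 - 422) = -(-30 + (-229)²) = -(-30 + 52441) = -1*52411 = -52411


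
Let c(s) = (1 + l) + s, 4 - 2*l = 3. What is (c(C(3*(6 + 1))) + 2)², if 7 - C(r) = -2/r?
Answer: 198025/1764 ≈ 112.26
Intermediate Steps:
l = ½ (l = 2 - ½*3 = 2 - 3/2 = ½ ≈ 0.50000)
C(r) = 7 + 2/r (C(r) = 7 - (-2)/r = 7 + 2/r)
c(s) = 3/2 + s (c(s) = (1 + ½) + s = 3/2 + s)
(c(C(3*(6 + 1))) + 2)² = ((3/2 + (7 + 2/((3*(6 + 1))))) + 2)² = ((3/2 + (7 + 2/((3*7)))) + 2)² = ((3/2 + (7 + 2/21)) + 2)² = ((3/2 + 149/21) + 2)² = (361/42 + 2)² = (445/42)² = 198025/1764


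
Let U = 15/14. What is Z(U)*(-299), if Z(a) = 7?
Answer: -2093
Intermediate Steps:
U = 15/14 (U = 15*(1/14) = 15/14 ≈ 1.0714)
Z(U)*(-299) = 7*(-299) = -2093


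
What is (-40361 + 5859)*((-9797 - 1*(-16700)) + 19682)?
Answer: -917235670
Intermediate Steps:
(-40361 + 5859)*((-9797 - 1*(-16700)) + 19682) = -34502*((-9797 + 16700) + 19682) = -34502*(6903 + 19682) = -34502*26585 = -917235670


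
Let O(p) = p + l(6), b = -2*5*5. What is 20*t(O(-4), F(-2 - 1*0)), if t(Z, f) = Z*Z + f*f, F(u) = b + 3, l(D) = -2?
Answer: 44900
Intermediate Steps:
b = -50 (b = -10*5 = -50)
O(p) = -2 + p (O(p) = p - 2 = -2 + p)
F(u) = -47 (F(u) = -50 + 3 = -47)
t(Z, f) = Z**2 + f**2
20*t(O(-4), F(-2 - 1*0)) = 20*((-2 - 4)**2 + (-47)**2) = 20*((-6)**2 + 2209) = 20*(36 + 2209) = 20*2245 = 44900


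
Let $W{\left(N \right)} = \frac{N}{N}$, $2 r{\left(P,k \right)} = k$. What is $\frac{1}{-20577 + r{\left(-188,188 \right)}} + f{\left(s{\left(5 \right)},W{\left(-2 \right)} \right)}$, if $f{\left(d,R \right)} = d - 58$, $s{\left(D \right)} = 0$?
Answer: $- \frac{1188015}{20483} \approx -58.0$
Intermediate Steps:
$r{\left(P,k \right)} = \frac{k}{2}$
$W{\left(N \right)} = 1$
$f{\left(d,R \right)} = -58 + d$
$\frac{1}{-20577 + r{\left(-188,188 \right)}} + f{\left(s{\left(5 \right)},W{\left(-2 \right)} \right)} = \frac{1}{-20577 + \frac{1}{2} \cdot 188} + \left(-58 + 0\right) = \frac{1}{-20577 + 94} - 58 = \frac{1}{-20483} - 58 = - \frac{1}{20483} - 58 = - \frac{1188015}{20483}$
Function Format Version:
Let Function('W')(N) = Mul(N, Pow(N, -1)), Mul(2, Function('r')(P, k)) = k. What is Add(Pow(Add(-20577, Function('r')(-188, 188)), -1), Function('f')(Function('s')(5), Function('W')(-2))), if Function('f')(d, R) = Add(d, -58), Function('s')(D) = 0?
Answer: Rational(-1188015, 20483) ≈ -58.000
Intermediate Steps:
Function('r')(P, k) = Mul(Rational(1, 2), k)
Function('W')(N) = 1
Function('f')(d, R) = Add(-58, d)
Add(Pow(Add(-20577, Function('r')(-188, 188)), -1), Function('f')(Function('s')(5), Function('W')(-2))) = Add(Pow(Add(-20577, Mul(Rational(1, 2), 188)), -1), Add(-58, 0)) = Add(Pow(Add(-20577, 94), -1), -58) = Add(Pow(-20483, -1), -58) = Add(Rational(-1, 20483), -58) = Rational(-1188015, 20483)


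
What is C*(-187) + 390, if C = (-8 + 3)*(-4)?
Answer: -3350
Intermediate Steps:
C = 20 (C = -5*(-4) = 20)
C*(-187) + 390 = 20*(-187) + 390 = -3740 + 390 = -3350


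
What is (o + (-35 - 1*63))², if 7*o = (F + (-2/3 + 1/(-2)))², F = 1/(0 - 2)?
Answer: 37810201/3969 ≈ 9526.4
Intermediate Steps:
F = -½ (F = 1/(-2) = -½ ≈ -0.50000)
o = 25/63 (o = (-½ + (-2/3 + 1/(-2)))²/7 = (-½ + (-2*⅓ + 1*(-½)))²/7 = (-½ + (-⅔ - ½))²/7 = (-½ - 7/6)²/7 = (-5/3)²/7 = (⅐)*(25/9) = 25/63 ≈ 0.39683)
(o + (-35 - 1*63))² = (25/63 + (-35 - 1*63))² = (25/63 + (-35 - 63))² = (25/63 - 98)² = (-6149/63)² = 37810201/3969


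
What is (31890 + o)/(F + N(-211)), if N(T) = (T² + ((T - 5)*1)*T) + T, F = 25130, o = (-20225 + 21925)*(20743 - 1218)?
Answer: 16612195/57508 ≈ 288.87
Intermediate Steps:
o = 33192500 (o = 1700*19525 = 33192500)
N(T) = T + T² + T*(-5 + T) (N(T) = (T² + ((-5 + T)*1)*T) + T = (T² + (-5 + T)*T) + T = (T² + T*(-5 + T)) + T = T + T² + T*(-5 + T))
(31890 + o)/(F + N(-211)) = (31890 + 33192500)/(25130 + 2*(-211)*(-2 - 211)) = 33224390/(25130 + 2*(-211)*(-213)) = 33224390/(25130 + 89886) = 33224390/115016 = 33224390*(1/115016) = 16612195/57508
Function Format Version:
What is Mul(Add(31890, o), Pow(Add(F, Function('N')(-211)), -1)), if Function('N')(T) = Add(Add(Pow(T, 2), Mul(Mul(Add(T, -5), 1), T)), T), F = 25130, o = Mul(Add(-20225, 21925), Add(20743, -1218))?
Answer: Rational(16612195, 57508) ≈ 288.87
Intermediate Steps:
o = 33192500 (o = Mul(1700, 19525) = 33192500)
Function('N')(T) = Add(T, Pow(T, 2), Mul(T, Add(-5, T))) (Function('N')(T) = Add(Add(Pow(T, 2), Mul(Mul(Add(-5, T), 1), T)), T) = Add(Add(Pow(T, 2), Mul(Add(-5, T), T)), T) = Add(Add(Pow(T, 2), Mul(T, Add(-5, T))), T) = Add(T, Pow(T, 2), Mul(T, Add(-5, T))))
Mul(Add(31890, o), Pow(Add(F, Function('N')(-211)), -1)) = Mul(Add(31890, 33192500), Pow(Add(25130, Mul(2, -211, Add(-2, -211))), -1)) = Mul(33224390, Pow(Add(25130, Mul(2, -211, -213)), -1)) = Mul(33224390, Pow(Add(25130, 89886), -1)) = Mul(33224390, Pow(115016, -1)) = Mul(33224390, Rational(1, 115016)) = Rational(16612195, 57508)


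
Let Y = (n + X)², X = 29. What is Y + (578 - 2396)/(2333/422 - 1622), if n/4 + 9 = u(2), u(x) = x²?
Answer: 56021427/682151 ≈ 82.125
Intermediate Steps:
n = -20 (n = -36 + 4*2² = -36 + 4*4 = -36 + 16 = -20)
Y = 81 (Y = (-20 + 29)² = 9² = 81)
Y + (578 - 2396)/(2333/422 - 1622) = 81 + (578 - 2396)/(2333/422 - 1622) = 81 - 1818/(2333*(1/422) - 1622) = 81 - 1818/(2333/422 - 1622) = 81 - 1818/(-682151/422) = 81 - 1818*(-422/682151) = 81 + 767196/682151 = 56021427/682151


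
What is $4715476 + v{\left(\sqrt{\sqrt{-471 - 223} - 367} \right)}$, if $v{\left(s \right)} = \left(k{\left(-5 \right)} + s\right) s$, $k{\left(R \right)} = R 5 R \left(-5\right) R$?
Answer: $4715109 + 3125 \sqrt{-367 + i \sqrt{694}} + i \sqrt{694} \approx 4.7173 \cdot 10^{6} + 59931.0 i$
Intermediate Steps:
$k{\left(R \right)} = - 25 R^{3}$ ($k{\left(R \right)} = 5 R R \left(-5\right) R = 5 R^{2} \left(-5\right) R = - 25 R^{2} R = - 25 R^{3}$)
$v{\left(s \right)} = s \left(3125 + s\right)$ ($v{\left(s \right)} = \left(- 25 \left(-5\right)^{3} + s\right) s = \left(\left(-25\right) \left(-125\right) + s\right) s = \left(3125 + s\right) s = s \left(3125 + s\right)$)
$4715476 + v{\left(\sqrt{\sqrt{-471 - 223} - 367} \right)} = 4715476 + \sqrt{\sqrt{-471 - 223} - 367} \left(3125 + \sqrt{\sqrt{-471 - 223} - 367}\right) = 4715476 + \sqrt{\sqrt{-694} - 367} \left(3125 + \sqrt{\sqrt{-694} - 367}\right) = 4715476 + \sqrt{i \sqrt{694} - 367} \left(3125 + \sqrt{i \sqrt{694} - 367}\right) = 4715476 + \sqrt{-367 + i \sqrt{694}} \left(3125 + \sqrt{-367 + i \sqrt{694}}\right)$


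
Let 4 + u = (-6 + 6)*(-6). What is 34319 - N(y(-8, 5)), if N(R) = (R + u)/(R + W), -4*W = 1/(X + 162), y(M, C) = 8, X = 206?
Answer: 404100337/11775 ≈ 34319.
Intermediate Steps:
W = -1/1472 (W = -1/(4*(206 + 162)) = -¼/368 = -¼*1/368 = -1/1472 ≈ -0.00067935)
u = -4 (u = -4 + (-6 + 6)*(-6) = -4 + 0*(-6) = -4 + 0 = -4)
N(R) = (-4 + R)/(-1/1472 + R) (N(R) = (R - 4)/(R - 1/1472) = (-4 + R)/(-1/1472 + R))
34319 - N(y(-8, 5)) = 34319 - 1472*(-4 + 8)/(-1 + 1472*8) = 34319 - 1472*4/(-1 + 11776) = 34319 - 1472*4/11775 = 34319 - 1*5888/11775 = 34319 - 5888/11775 = 404100337/11775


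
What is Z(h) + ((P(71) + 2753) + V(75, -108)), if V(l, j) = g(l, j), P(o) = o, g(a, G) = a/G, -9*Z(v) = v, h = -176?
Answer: 102343/36 ≈ 2842.9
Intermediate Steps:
Z(v) = -v/9
V(l, j) = l/j
Z(h) + ((P(71) + 2753) + V(75, -108)) = -⅑*(-176) + ((71 + 2753) + 75/(-108)) = 176/9 + (2824 + 75*(-1/108)) = 176/9 + (2824 - 25/36) = 176/9 + 101639/36 = 102343/36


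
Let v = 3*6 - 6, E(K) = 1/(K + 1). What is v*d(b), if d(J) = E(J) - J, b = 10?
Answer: -1308/11 ≈ -118.91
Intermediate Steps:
E(K) = 1/(1 + K)
d(J) = 1/(1 + J) - J
v = 12 (v = 18 - 6 = 12)
v*d(b) = 12*((1 - 1*10*(1 + 10))/(1 + 10)) = 12*((1 - 1*10*11)/11) = 12*((1 - 110)/11) = 12*((1/11)*(-109)) = 12*(-109/11) = -1308/11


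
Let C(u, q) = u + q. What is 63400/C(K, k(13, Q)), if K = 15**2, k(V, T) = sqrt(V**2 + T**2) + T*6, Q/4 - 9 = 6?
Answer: 4636125/42307 - 7925*sqrt(3769)/42307 ≈ 98.083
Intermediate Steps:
Q = 60 (Q = 36 + 4*6 = 36 + 24 = 60)
k(V, T) = sqrt(T**2 + V**2) + 6*T
K = 225
C(u, q) = q + u
63400/C(K, k(13, Q)) = 63400/((sqrt(60**2 + 13**2) + 6*60) + 225) = 63400/((sqrt(3600 + 169) + 360) + 225) = 63400/((sqrt(3769) + 360) + 225) = 63400/((360 + sqrt(3769)) + 225) = 63400/(585 + sqrt(3769))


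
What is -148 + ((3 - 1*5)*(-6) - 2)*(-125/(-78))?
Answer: -5147/39 ≈ -131.97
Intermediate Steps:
-148 + ((3 - 1*5)*(-6) - 2)*(-125/(-78)) = -148 + ((3 - 5)*(-6) - 2)*(-125*(-1/78)) = -148 + (-2*(-6) - 2)*(125/78) = -148 + (12 - 2)*(125/78) = -148 + 10*(125/78) = -148 + 625/39 = -5147/39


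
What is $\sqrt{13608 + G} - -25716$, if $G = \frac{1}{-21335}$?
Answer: $25716 + \frac{\sqrt{6194119696465}}{21335} \approx 25833.0$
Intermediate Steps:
$G = - \frac{1}{21335} \approx -4.6871 \cdot 10^{-5}$
$\sqrt{13608 + G} - -25716 = \sqrt{13608 - \frac{1}{21335}} - -25716 = \sqrt{\frac{290326679}{21335}} + 25716 = \frac{\sqrt{6194119696465}}{21335} + 25716 = 25716 + \frac{\sqrt{6194119696465}}{21335}$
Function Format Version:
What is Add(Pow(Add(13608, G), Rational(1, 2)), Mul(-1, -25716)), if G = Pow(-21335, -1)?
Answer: Add(25716, Mul(Rational(1, 21335), Pow(6194119696465, Rational(1, 2)))) ≈ 25833.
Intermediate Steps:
G = Rational(-1, 21335) ≈ -4.6871e-5
Add(Pow(Add(13608, G), Rational(1, 2)), Mul(-1, -25716)) = Add(Pow(Add(13608, Rational(-1, 21335)), Rational(1, 2)), Mul(-1, -25716)) = Add(Pow(Rational(290326679, 21335), Rational(1, 2)), 25716) = Add(Mul(Rational(1, 21335), Pow(6194119696465, Rational(1, 2))), 25716) = Add(25716, Mul(Rational(1, 21335), Pow(6194119696465, Rational(1, 2))))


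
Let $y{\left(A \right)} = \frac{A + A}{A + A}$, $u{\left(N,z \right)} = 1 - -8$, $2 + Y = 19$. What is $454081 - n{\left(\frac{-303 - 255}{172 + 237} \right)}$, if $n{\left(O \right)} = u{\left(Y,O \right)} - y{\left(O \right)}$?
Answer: $454073$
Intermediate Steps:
$Y = 17$ ($Y = -2 + 19 = 17$)
$u{\left(N,z \right)} = 9$ ($u{\left(N,z \right)} = 1 + 8 = 9$)
$y{\left(A \right)} = 1$ ($y{\left(A \right)} = \frac{2 A}{2 A} = 2 A \frac{1}{2 A} = 1$)
$n{\left(O \right)} = 8$ ($n{\left(O \right)} = 9 - 1 = 8$)
$454081 - n{\left(\frac{-303 - 255}{172 + 237} \right)} = 454081 - 8 = 454073$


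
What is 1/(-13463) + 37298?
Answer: 502142973/13463 ≈ 37298.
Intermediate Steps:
1/(-13463) + 37298 = -1/13463 + 37298 = 502142973/13463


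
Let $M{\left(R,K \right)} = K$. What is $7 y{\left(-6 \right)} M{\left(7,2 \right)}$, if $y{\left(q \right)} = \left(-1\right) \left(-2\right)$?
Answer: $28$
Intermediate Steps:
$y{\left(q \right)} = 2$
$7 y{\left(-6 \right)} M{\left(7,2 \right)} = 7 \cdot 2 \cdot 2 = 14 \cdot 2 = 28$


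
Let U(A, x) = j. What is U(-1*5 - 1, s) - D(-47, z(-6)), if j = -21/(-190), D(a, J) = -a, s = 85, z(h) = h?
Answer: -8909/190 ≈ -46.889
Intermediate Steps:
j = 21/190 (j = -21*(-1/190) = 21/190 ≈ 0.11053)
U(A, x) = 21/190
U(-1*5 - 1, s) - D(-47, z(-6)) = 21/190 - (-1)*(-47) = 21/190 - 1*47 = 21/190 - 47 = -8909/190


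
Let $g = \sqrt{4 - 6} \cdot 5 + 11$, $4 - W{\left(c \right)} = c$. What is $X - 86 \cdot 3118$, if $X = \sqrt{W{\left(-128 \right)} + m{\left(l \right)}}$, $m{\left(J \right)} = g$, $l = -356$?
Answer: $-268148 + \sqrt{143 + 5 i \sqrt{2}} \approx -2.6814 \cdot 10^{5} + 0.29557 i$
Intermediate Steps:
$W{\left(c \right)} = 4 - c$
$g = 11 + 5 i \sqrt{2}$ ($g = \sqrt{-2} \cdot 5 + 11 = i \sqrt{2} \cdot 5 + 11 = 5 i \sqrt{2} + 11 = 11 + 5 i \sqrt{2} \approx 11.0 + 7.0711 i$)
$m{\left(J \right)} = 11 + 5 i \sqrt{2}$
$X = \sqrt{143 + 5 i \sqrt{2}}$ ($X = \sqrt{\left(4 - -128\right) + \left(11 + 5 i \sqrt{2}\right)} = \sqrt{\left(4 + 128\right) + \left(11 + 5 i \sqrt{2}\right)} = \sqrt{132 + \left(11 + 5 i \sqrt{2}\right)} = \sqrt{143 + 5 i \sqrt{2}} \approx 11.962 + 0.29557 i$)
$X - 86 \cdot 3118 = \sqrt{143 + 5 i \sqrt{2}} - 86 \cdot 3118 = \sqrt{143 + 5 i \sqrt{2}} - 268148 = -268148 + \sqrt{143 + 5 i \sqrt{2}}$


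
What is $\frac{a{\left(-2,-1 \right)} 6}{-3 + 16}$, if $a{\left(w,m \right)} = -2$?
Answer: $- \frac{12}{13} \approx -0.92308$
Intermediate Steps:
$\frac{a{\left(-2,-1 \right)} 6}{-3 + 16} = \frac{\left(-2\right) 6}{-3 + 16} = - \frac{12}{13}$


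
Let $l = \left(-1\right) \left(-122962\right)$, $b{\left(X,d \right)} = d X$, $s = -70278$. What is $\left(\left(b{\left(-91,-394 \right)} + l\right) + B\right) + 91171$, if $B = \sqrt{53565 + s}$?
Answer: $249987 + 3 i \sqrt{1857} \approx 2.4999 \cdot 10^{5} + 129.28 i$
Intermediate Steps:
$b{\left(X,d \right)} = X d$
$l = 122962$
$B = 3 i \sqrt{1857}$ ($B = \sqrt{53565 - 70278} = \sqrt{-16713} = 3 i \sqrt{1857} \approx 129.28 i$)
$\left(\left(b{\left(-91,-394 \right)} + l\right) + B\right) + 91171 = \left(\left(\left(-91\right) \left(-394\right) + 122962\right) + 3 i \sqrt{1857}\right) + 91171 = \left(\left(35854 + 122962\right) + 3 i \sqrt{1857}\right) + 91171 = \left(158816 + 3 i \sqrt{1857}\right) + 91171 = 249987 + 3 i \sqrt{1857}$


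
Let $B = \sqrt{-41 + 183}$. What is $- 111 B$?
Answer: $- 111 \sqrt{142} \approx -1322.7$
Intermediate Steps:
$B = \sqrt{142} \approx 11.916$
$- 111 B = - 111 \sqrt{142}$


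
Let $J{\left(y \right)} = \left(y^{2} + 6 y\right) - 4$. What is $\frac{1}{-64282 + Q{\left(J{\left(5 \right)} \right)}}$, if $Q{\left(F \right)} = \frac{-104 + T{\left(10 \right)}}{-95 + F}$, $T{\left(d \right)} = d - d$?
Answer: $- \frac{11}{707076} \approx -1.5557 \cdot 10^{-5}$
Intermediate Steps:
$J{\left(y \right)} = -4 + y^{2} + 6 y$
$T{\left(d \right)} = 0$
$Q{\left(F \right)} = - \frac{104}{-95 + F}$ ($Q{\left(F \right)} = \frac{-104 + 0}{-95 + F} = - \frac{104}{-95 + F}$)
$\frac{1}{-64282 + Q{\left(J{\left(5 \right)} \right)}} = \frac{1}{-64282 - \frac{104}{-95 + \left(-4 + 5^{2} + 6 \cdot 5\right)}} = \frac{1}{-64282 - \frac{104}{-95 + \left(-4 + 25 + 30\right)}} = \frac{1}{-64282 - \frac{104}{-95 + 51}} = \frac{1}{-64282 - \frac{104}{-44}} = \frac{1}{-64282 - - \frac{26}{11}} = \frac{1}{-64282 + \frac{26}{11}} = \frac{1}{- \frac{707076}{11}} = - \frac{11}{707076}$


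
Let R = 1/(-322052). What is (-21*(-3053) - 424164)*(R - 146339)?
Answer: 16968759913589079/322052 ≈ 5.2690e+10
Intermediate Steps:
R = -1/322052 ≈ -3.1051e-6
(-21*(-3053) - 424164)*(R - 146339) = (-21*(-3053) - 424164)*(-1/322052 - 146339) = (64113 - 424164)*(-47128767629/322052) = -360051*(-47128767629/322052) = 16968759913589079/322052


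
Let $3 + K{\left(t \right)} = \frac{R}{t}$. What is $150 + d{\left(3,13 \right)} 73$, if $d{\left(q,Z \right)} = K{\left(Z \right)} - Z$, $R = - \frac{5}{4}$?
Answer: $- \frac{53301}{52} \approx -1025.0$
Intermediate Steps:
$R = - \frac{5}{4}$ ($R = \left(-5\right) \frac{1}{4} = - \frac{5}{4} \approx -1.25$)
$K{\left(t \right)} = -3 - \frac{5}{4 t}$
$d{\left(q,Z \right)} = -3 - Z - \frac{5}{4 Z}$ ($d{\left(q,Z \right)} = \left(-3 - \frac{5}{4 Z}\right) - Z = -3 - Z - \frac{5}{4 Z}$)
$150 + d{\left(3,13 \right)} 73 = 150 + \left(-3 - 13 - \frac{5}{4 \cdot 13}\right) 73 = 150 + \left(-3 - 13 - \frac{5}{52}\right) 73 = 150 - \frac{61101}{52} = - \frac{53301}{52}$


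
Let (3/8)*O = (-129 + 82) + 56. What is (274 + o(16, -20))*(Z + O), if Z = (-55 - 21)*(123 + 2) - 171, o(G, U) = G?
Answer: -2797630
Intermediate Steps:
Z = -9671 (Z = -76*125 - 171 = -9500 - 171 = -9671)
O = 24 (O = 8*((-129 + 82) + 56)/3 = 8*(-47 + 56)/3 = (8/3)*9 = 24)
(274 + o(16, -20))*(Z + O) = (274 + 16)*(-9671 + 24) = 290*(-9647) = -2797630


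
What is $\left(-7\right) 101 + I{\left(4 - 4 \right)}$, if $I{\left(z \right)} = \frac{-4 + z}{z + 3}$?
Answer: $- \frac{2125}{3} \approx -708.33$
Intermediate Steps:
$I{\left(z \right)} = \frac{-4 + z}{3 + z}$
$\left(-7\right) 101 + I{\left(4 - 4 \right)} = \left(-7\right) 101 + \frac{-4 + \left(4 - 4\right)}{3 + \left(4 - 4\right)} = -707 + \frac{-4 + \left(4 - 4\right)}{3 + \left(4 - 4\right)} = -707 + \frac{-4 + 0}{3 + 0} = -707 + \frac{1}{3} \left(-4\right) = -707 - \frac{4}{3} = - \frac{2125}{3}$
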